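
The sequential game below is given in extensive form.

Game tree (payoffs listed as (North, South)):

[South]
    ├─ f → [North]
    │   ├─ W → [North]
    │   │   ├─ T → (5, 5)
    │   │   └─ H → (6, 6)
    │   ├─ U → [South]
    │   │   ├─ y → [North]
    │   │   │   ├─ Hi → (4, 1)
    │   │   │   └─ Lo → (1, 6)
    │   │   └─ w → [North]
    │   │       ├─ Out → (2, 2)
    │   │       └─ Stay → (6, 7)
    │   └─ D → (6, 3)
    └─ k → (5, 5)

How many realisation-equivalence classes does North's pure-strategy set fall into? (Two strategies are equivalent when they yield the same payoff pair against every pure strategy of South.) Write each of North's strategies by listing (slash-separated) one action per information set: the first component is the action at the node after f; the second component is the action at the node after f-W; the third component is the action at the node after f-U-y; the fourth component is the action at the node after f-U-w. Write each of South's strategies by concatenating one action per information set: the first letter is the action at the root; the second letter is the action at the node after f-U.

7

North has 24 pure strategies: W/T/Hi/Out, W/T/Hi/Stay, W/T/Lo/Out, W/T/Lo/Stay, W/H/Hi/Out, W/H/Hi/Stay, W/H/Lo/Out, W/H/Lo/Stay, U/T/Hi/Out, U/T/Hi/Stay, U/T/Lo/Out, U/T/Lo/Stay, U/H/Hi/Out, U/H/Hi/Stay, U/H/Lo/Out, U/H/Lo/Stay, D/T/Hi/Out, D/T/Hi/Stay, D/T/Lo/Out, D/T/Lo/Stay, D/H/Hi/Out, D/H/Hi/Stay, D/H/Lo/Out, D/H/Lo/Stay. Columns: fy, fw, ky, kw.
{W/T/Hi/Out, W/T/Hi/Stay, W/T/Lo/Out, W/T/Lo/Stay} → row (5,5) (5,5) (5,5) (5,5)
{W/H/Hi/Out, W/H/Hi/Stay, W/H/Lo/Out, W/H/Lo/Stay} → row (6,6) (6,6) (5,5) (5,5)
{U/T/Hi/Out, U/H/Hi/Out} → row (4,1) (2,2) (5,5) (5,5)
{U/T/Hi/Stay, U/H/Hi/Stay} → row (4,1) (6,7) (5,5) (5,5)
{U/T/Lo/Out, U/H/Lo/Out} → row (1,6) (2,2) (5,5) (5,5)
{U/T/Lo/Stay, U/H/Lo/Stay} → row (1,6) (6,7) (5,5) (5,5)
{D/T/Hi/Out, D/T/Hi/Stay, D/T/Lo/Out, D/T/Lo/Stay, D/H/Hi/Out, D/H/Hi/Stay, D/H/Lo/Out, D/H/Lo/Stay} → row (6,3) (6,3) (5,5) (5,5)
That's 7 distinct rows out of 24 strategies.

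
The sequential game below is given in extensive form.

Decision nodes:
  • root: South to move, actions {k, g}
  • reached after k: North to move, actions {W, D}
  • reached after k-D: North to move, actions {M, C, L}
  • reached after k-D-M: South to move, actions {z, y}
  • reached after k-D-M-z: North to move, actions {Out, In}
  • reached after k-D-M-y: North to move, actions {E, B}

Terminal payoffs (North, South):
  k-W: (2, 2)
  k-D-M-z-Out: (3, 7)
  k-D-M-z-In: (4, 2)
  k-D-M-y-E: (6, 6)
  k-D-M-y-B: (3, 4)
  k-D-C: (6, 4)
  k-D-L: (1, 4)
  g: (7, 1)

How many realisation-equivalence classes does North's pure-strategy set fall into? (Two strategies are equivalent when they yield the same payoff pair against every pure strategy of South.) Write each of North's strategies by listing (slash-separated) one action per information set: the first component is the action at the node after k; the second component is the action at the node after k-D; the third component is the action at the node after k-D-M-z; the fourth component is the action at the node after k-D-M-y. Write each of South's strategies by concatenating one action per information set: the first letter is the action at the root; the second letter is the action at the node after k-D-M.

7

North has 24 pure strategies: W/M/Out/E, W/M/Out/B, W/M/In/E, W/M/In/B, W/C/Out/E, W/C/Out/B, W/C/In/E, W/C/In/B, W/L/Out/E, W/L/Out/B, W/L/In/E, W/L/In/B, D/M/Out/E, D/M/Out/B, D/M/In/E, D/M/In/B, D/C/Out/E, D/C/Out/B, D/C/In/E, D/C/In/B, D/L/Out/E, D/L/Out/B, D/L/In/E, D/L/In/B. Columns: kz, ky, gz, gy.
{W/M/Out/E, W/M/Out/B, W/M/In/E, W/M/In/B, W/C/Out/E, W/C/Out/B, W/C/In/E, W/C/In/B, W/L/Out/E, W/L/Out/B, W/L/In/E, W/L/In/B} → row (2,2) (2,2) (7,1) (7,1)
{D/M/Out/E} → row (3,7) (6,6) (7,1) (7,1)
{D/M/Out/B} → row (3,7) (3,4) (7,1) (7,1)
{D/M/In/E} → row (4,2) (6,6) (7,1) (7,1)
{D/M/In/B} → row (4,2) (3,4) (7,1) (7,1)
{D/C/Out/E, D/C/Out/B, D/C/In/E, D/C/In/B} → row (6,4) (6,4) (7,1) (7,1)
{D/L/Out/E, D/L/Out/B, D/L/In/E, D/L/In/B} → row (1,4) (1,4) (7,1) (7,1)
That's 7 distinct rows out of 24 strategies.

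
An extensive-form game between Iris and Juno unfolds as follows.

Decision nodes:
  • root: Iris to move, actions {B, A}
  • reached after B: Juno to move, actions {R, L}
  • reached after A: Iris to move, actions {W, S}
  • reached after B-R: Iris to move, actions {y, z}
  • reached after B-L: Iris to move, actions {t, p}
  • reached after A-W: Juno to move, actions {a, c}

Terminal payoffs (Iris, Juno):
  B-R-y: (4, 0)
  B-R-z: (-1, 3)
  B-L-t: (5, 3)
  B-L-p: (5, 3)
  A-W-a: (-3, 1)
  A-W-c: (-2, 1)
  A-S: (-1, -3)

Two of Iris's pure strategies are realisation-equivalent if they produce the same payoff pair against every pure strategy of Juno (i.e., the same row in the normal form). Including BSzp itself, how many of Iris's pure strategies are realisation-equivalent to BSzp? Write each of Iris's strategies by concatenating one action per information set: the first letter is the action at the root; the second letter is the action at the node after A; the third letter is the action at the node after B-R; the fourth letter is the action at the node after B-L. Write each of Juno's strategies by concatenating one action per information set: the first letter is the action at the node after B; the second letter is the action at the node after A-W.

Row for BSzp (columns Ra, Rc, La, Lc): (-1,3) (-1,3) (5,3) (5,3).
Under BSzp, Iris's choice at the node after A can never be reached regardless of what Juno does, so varying those choices leaves every outcome unchanged.
Holding the reachable choices fixed and varying the unreachable one freely already gives 2 equivalent strategies.
Checking the remaining rows, BWzt, BSzt also happen to give the same payoffs in every column, bringing the total to 4: BWzt, BWzp, BSzt, BSzp.

4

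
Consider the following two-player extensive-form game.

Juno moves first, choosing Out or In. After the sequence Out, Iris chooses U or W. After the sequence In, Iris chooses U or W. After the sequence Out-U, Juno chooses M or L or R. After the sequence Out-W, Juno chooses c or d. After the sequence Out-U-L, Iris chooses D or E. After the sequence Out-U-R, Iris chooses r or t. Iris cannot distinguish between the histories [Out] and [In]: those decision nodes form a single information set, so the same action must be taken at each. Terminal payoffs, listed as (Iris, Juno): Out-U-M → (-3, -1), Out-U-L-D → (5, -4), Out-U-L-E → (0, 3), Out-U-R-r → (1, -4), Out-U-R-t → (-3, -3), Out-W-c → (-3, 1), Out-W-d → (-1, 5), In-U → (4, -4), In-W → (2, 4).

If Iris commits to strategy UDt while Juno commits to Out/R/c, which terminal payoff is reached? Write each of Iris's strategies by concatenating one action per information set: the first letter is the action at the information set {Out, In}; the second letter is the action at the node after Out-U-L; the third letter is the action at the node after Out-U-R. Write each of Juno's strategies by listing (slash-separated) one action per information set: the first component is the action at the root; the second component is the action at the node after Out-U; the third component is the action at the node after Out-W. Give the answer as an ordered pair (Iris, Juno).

Trace the play path from the root:
  Juno plays Out
  Iris plays U at [Out]
  Juno plays R at [Out-U]
  Iris plays t at [Out-U-R]
→ terminal payoff (-3, -3).
(Iris's choice at the node after Out-U-L is never reached on this path, so it doesn't affect the outcome.)

(-3, -3)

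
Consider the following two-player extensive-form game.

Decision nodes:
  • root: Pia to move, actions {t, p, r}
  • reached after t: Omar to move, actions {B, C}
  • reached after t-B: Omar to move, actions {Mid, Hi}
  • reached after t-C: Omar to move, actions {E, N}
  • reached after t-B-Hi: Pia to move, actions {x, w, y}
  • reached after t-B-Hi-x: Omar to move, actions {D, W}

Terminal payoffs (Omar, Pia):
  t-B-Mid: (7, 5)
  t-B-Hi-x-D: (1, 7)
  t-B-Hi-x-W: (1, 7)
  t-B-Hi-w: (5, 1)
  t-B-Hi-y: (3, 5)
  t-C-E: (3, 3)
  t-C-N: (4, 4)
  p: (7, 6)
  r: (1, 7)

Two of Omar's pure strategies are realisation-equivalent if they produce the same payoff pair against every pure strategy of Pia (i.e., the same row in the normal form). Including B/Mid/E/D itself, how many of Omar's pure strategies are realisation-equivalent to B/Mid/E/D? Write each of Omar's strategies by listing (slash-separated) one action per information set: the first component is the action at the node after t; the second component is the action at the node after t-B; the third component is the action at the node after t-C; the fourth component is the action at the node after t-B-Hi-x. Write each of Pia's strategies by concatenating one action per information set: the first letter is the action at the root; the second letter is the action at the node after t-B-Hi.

Row for B/Mid/E/D (columns tx, tw, ty, px, pw, py, rx, rw, ry): (7,5) (7,5) (7,5) (7,6) (7,6) (7,6) (1,7) (1,7) (1,7).
Under B/Mid/E/D, Omar's choice at the node after t-C and at the node after t-B-Hi-x can never be reached regardless of what Pia does, so varying those choices leaves every outcome unchanged.
Holding the reachable choices fixed and varying the unreachable ones freely already gives 2 × 2 = 4 equivalent strategies.
No other strategy reproduces this row, so those 4 are the full class: B/Mid/E/D, B/Mid/E/W, B/Mid/N/D, B/Mid/N/W.

4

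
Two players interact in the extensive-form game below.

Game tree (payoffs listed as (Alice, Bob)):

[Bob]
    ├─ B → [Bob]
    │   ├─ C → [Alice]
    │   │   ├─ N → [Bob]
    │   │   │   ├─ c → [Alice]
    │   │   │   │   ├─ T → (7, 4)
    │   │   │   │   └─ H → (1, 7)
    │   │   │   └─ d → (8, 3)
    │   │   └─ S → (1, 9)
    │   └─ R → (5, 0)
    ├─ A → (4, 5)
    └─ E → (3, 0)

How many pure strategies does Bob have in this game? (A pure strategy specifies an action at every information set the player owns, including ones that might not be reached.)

Bob owns the root with actions {B, A, E} — three choices.
Bob owns the node after B with actions {C, R} — two choices.
Bob owns the node after B-C-N with actions {c, d} — two choices.
A pure strategy fixes one action at each information set independently, so the count is the product 3 × 2 × 2 = 12.
(For reference, Alice has 4 pure strategies, giving a 12×4 normal-form matrix.)

12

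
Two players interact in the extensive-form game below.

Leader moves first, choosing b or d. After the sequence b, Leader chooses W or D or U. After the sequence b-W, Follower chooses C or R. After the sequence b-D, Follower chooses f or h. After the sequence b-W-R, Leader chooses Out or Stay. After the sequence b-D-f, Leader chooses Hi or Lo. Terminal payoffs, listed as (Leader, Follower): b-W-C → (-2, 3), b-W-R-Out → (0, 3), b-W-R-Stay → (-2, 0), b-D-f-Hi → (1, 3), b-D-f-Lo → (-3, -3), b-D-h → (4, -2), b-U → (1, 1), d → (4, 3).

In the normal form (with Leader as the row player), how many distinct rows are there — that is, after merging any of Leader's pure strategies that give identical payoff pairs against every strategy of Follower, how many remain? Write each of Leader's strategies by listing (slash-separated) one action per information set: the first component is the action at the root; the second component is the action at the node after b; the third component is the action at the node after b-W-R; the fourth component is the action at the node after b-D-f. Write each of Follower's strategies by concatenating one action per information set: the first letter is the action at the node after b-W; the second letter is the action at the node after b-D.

Leader has 24 pure strategies: b/W/Out/Hi, b/W/Out/Lo, b/W/Stay/Hi, b/W/Stay/Lo, b/D/Out/Hi, b/D/Out/Lo, b/D/Stay/Hi, b/D/Stay/Lo, b/U/Out/Hi, b/U/Out/Lo, b/U/Stay/Hi, b/U/Stay/Lo, d/W/Out/Hi, d/W/Out/Lo, d/W/Stay/Hi, d/W/Stay/Lo, d/D/Out/Hi, d/D/Out/Lo, d/D/Stay/Hi, d/D/Stay/Lo, d/U/Out/Hi, d/U/Out/Lo, d/U/Stay/Hi, d/U/Stay/Lo. Columns: Cf, Ch, Rf, Rh.
{b/W/Out/Hi, b/W/Out/Lo} → row (-2,3) (-2,3) (0,3) (0,3)
{b/W/Stay/Hi, b/W/Stay/Lo} → row (-2,3) (-2,3) (-2,0) (-2,0)
{b/D/Out/Hi, b/D/Stay/Hi} → row (1,3) (4,-2) (1,3) (4,-2)
{b/D/Out/Lo, b/D/Stay/Lo} → row (-3,-3) (4,-2) (-3,-3) (4,-2)
{b/U/Out/Hi, b/U/Out/Lo, b/U/Stay/Hi, b/U/Stay/Lo} → row (1,1) (1,1) (1,1) (1,1)
{d/W/Out/Hi, d/W/Out/Lo, d/W/Stay/Hi, d/W/Stay/Lo, d/D/Out/Hi, d/D/Out/Lo, d/D/Stay/Hi, d/D/Stay/Lo, d/U/Out/Hi, d/U/Out/Lo, d/U/Stay/Hi, d/U/Stay/Lo} → row (4,3) (4,3) (4,3) (4,3)
That's 6 distinct rows out of 24 strategies.

6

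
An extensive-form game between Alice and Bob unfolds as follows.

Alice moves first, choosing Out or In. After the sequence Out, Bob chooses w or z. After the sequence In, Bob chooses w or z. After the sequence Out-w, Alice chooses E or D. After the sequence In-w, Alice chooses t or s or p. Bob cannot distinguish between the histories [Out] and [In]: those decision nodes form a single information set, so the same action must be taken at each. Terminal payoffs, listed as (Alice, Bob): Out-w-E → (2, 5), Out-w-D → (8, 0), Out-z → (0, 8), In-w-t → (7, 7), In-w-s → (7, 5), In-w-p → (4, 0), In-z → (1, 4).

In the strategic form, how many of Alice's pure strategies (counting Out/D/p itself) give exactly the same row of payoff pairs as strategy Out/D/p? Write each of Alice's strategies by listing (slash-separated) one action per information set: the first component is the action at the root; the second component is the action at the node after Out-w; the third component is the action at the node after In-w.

3

Row for Out/D/p (columns w, z): (8,0) (0,8).
Under Out/D/p, Alice's choice at the node after In-w can never be reached regardless of what Bob does, so varying those choices leaves every outcome unchanged.
Holding the reachable choices fixed and varying the unreachable one freely already gives 3 equivalent strategies.
No other strategy reproduces this row, so those 3 are the full class: Out/D/t, Out/D/s, Out/D/p.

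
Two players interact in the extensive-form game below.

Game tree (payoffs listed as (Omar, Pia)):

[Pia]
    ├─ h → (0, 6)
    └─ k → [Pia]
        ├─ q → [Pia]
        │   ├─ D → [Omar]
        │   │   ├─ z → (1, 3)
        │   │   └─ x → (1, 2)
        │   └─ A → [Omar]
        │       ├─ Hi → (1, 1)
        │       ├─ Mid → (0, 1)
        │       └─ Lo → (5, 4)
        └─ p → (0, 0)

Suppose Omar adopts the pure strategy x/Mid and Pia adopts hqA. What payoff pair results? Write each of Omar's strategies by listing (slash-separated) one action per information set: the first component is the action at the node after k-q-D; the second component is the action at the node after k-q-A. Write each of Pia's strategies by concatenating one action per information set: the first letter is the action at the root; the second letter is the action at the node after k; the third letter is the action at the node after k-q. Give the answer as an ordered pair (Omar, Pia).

(0, 6)

Trace the play path from the root:
  Pia plays h
→ terminal payoff (0, 6).
(Omar's choice at the node after k-q-D is never reached on this path, so it doesn't affect the outcome.)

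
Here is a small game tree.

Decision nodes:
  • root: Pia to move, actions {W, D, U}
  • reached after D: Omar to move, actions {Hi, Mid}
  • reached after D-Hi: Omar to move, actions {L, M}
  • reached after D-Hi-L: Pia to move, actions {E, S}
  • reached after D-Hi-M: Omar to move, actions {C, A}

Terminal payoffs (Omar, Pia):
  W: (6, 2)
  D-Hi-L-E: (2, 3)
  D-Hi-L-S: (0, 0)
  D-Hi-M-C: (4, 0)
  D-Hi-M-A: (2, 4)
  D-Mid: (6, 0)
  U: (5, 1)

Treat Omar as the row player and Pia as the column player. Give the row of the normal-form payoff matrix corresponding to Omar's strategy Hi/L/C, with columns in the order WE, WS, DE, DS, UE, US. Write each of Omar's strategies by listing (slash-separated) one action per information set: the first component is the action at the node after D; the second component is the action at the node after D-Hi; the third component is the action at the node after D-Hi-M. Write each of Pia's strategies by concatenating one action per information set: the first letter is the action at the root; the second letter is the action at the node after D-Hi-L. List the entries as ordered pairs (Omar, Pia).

(6,2) (6,2) (2,3) (0,0) (5,1) (5,1)

vs WE: Pia plays W → (6, 2)
vs WS: Pia plays W → (6, 2)
vs DE: Pia plays D → Omar plays Hi at [D] → Omar plays L at [D-Hi] → Pia plays E at [D-Hi-L] → (2, 3)
vs DS: Pia plays D → Omar plays Hi at [D] → Omar plays L at [D-Hi] → Pia plays S at [D-Hi-L] → (0, 0)
vs UE: Pia plays U → (5, 1)
vs US: Pia plays U → (5, 1)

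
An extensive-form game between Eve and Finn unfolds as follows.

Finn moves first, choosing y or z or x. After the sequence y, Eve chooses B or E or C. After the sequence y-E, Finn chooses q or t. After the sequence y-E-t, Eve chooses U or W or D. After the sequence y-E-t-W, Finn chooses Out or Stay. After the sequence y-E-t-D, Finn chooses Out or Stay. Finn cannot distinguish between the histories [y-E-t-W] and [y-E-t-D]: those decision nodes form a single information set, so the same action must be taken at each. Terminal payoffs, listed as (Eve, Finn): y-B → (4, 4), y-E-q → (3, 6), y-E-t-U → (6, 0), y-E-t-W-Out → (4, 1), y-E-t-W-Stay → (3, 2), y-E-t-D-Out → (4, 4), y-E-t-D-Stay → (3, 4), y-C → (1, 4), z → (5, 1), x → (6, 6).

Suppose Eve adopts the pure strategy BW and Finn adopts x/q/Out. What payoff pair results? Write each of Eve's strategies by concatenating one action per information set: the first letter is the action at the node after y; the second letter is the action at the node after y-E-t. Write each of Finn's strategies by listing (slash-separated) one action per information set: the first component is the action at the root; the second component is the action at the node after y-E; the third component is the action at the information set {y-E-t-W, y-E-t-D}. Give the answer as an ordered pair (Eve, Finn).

(6, 6)

Trace the play path from the root:
  Finn plays x
→ terminal payoff (6, 6).
(Eve's choice at the node after y is never reached on this path, so it doesn't affect the outcome.)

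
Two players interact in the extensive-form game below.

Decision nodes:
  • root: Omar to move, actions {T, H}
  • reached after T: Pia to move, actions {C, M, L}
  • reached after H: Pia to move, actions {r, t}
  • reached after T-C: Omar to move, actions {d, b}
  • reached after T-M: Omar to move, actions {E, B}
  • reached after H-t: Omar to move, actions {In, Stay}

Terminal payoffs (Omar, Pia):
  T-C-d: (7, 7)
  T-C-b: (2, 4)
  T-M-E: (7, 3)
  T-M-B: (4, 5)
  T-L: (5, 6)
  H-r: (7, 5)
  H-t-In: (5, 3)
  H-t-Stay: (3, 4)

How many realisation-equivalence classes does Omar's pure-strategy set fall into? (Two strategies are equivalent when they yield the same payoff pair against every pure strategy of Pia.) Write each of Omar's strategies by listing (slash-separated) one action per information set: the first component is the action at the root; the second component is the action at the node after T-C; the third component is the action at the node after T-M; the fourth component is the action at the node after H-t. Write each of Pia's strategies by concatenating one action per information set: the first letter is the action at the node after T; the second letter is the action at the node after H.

6

Omar has 16 pure strategies: T/d/E/In, T/d/E/Stay, T/d/B/In, T/d/B/Stay, T/b/E/In, T/b/E/Stay, T/b/B/In, T/b/B/Stay, H/d/E/In, H/d/E/Stay, H/d/B/In, H/d/B/Stay, H/b/E/In, H/b/E/Stay, H/b/B/In, H/b/B/Stay. Columns: Cr, Ct, Mr, Mt, Lr, Lt.
{T/d/E/In, T/d/E/Stay} → row (7,7) (7,7) (7,3) (7,3) (5,6) (5,6)
{T/d/B/In, T/d/B/Stay} → row (7,7) (7,7) (4,5) (4,5) (5,6) (5,6)
{T/b/E/In, T/b/E/Stay} → row (2,4) (2,4) (7,3) (7,3) (5,6) (5,6)
{T/b/B/In, T/b/B/Stay} → row (2,4) (2,4) (4,5) (4,5) (5,6) (5,6)
{H/d/E/In, H/d/B/In, H/b/E/In, H/b/B/In} → row (7,5) (5,3) (7,5) (5,3) (7,5) (5,3)
{H/d/E/Stay, H/d/B/Stay, H/b/E/Stay, H/b/B/Stay} → row (7,5) (3,4) (7,5) (3,4) (7,5) (3,4)
That's 6 distinct rows out of 16 strategies.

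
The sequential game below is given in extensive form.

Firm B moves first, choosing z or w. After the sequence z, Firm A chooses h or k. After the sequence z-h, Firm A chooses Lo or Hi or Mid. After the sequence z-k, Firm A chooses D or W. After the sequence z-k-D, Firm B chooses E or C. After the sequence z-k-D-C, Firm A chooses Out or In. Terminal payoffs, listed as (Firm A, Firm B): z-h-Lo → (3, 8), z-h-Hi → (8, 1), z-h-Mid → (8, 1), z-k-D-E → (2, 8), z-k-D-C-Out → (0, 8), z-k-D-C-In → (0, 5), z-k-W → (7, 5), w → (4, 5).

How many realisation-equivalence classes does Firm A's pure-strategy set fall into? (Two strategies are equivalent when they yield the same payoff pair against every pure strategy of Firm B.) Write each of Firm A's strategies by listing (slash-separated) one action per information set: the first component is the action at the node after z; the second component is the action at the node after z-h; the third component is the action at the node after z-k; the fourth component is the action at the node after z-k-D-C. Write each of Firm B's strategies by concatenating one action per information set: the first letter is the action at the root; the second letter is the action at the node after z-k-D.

5

Firm A has 24 pure strategies: h/Lo/D/Out, h/Lo/D/In, h/Lo/W/Out, h/Lo/W/In, h/Hi/D/Out, h/Hi/D/In, h/Hi/W/Out, h/Hi/W/In, h/Mid/D/Out, h/Mid/D/In, h/Mid/W/Out, h/Mid/W/In, k/Lo/D/Out, k/Lo/D/In, k/Lo/W/Out, k/Lo/W/In, k/Hi/D/Out, k/Hi/D/In, k/Hi/W/Out, k/Hi/W/In, k/Mid/D/Out, k/Mid/D/In, k/Mid/W/Out, k/Mid/W/In. Columns: zE, zC, wE, wC.
{h/Lo/D/Out, h/Lo/D/In, h/Lo/W/Out, h/Lo/W/In} → row (3,8) (3,8) (4,5) (4,5)
{h/Hi/D/Out, h/Hi/D/In, h/Hi/W/Out, h/Hi/W/In, h/Mid/D/Out, h/Mid/D/In, h/Mid/W/Out, h/Mid/W/In} → row (8,1) (8,1) (4,5) (4,5)
{k/Lo/D/Out, k/Hi/D/Out, k/Mid/D/Out} → row (2,8) (0,8) (4,5) (4,5)
{k/Lo/D/In, k/Hi/D/In, k/Mid/D/In} → row (2,8) (0,5) (4,5) (4,5)
{k/Lo/W/Out, k/Lo/W/In, k/Hi/W/Out, k/Hi/W/In, k/Mid/W/Out, k/Mid/W/In} → row (7,5) (7,5) (4,5) (4,5)
That's 5 distinct rows out of 24 strategies.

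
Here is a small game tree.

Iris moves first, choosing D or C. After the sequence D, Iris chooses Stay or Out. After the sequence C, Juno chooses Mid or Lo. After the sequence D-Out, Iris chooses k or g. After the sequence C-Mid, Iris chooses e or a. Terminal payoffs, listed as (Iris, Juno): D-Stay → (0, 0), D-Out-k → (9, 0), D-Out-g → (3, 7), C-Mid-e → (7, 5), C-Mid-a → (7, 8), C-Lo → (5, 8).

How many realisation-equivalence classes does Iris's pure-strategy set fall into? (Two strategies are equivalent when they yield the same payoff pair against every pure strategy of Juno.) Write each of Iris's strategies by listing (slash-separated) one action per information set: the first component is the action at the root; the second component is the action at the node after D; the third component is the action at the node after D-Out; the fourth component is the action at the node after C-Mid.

5

Iris has 16 pure strategies: D/Stay/k/e, D/Stay/k/a, D/Stay/g/e, D/Stay/g/a, D/Out/k/e, D/Out/k/a, D/Out/g/e, D/Out/g/a, C/Stay/k/e, C/Stay/k/a, C/Stay/g/e, C/Stay/g/a, C/Out/k/e, C/Out/k/a, C/Out/g/e, C/Out/g/a. Columns: Mid, Lo.
{D/Stay/k/e, D/Stay/k/a, D/Stay/g/e, D/Stay/g/a} → row (0,0) (0,0)
{D/Out/k/e, D/Out/k/a} → row (9,0) (9,0)
{D/Out/g/e, D/Out/g/a} → row (3,7) (3,7)
{C/Stay/k/e, C/Stay/g/e, C/Out/k/e, C/Out/g/e} → row (7,5) (5,8)
{C/Stay/k/a, C/Stay/g/a, C/Out/k/a, C/Out/g/a} → row (7,8) (5,8)
That's 5 distinct rows out of 16 strategies.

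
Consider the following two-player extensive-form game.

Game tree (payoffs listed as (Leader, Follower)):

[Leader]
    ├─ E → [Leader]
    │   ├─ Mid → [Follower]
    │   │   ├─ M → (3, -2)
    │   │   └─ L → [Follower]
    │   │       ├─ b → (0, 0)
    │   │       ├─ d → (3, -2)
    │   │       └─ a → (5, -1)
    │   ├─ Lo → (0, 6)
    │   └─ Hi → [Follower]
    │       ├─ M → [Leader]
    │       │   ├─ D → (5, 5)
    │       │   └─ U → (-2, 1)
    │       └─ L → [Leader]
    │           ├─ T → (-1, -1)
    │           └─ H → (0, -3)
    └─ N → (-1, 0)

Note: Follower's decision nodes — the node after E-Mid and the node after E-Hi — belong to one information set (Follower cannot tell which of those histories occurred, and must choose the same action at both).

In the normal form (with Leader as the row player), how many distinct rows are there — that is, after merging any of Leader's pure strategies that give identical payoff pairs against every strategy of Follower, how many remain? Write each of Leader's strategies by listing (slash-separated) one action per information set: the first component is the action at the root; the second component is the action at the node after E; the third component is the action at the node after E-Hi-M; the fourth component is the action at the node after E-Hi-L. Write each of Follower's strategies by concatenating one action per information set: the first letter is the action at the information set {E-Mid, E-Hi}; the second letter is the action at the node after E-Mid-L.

7

Leader has 24 pure strategies: E/Mid/D/T, E/Mid/D/H, E/Mid/U/T, E/Mid/U/H, E/Lo/D/T, E/Lo/D/H, E/Lo/U/T, E/Lo/U/H, E/Hi/D/T, E/Hi/D/H, E/Hi/U/T, E/Hi/U/H, N/Mid/D/T, N/Mid/D/H, N/Mid/U/T, N/Mid/U/H, N/Lo/D/T, N/Lo/D/H, N/Lo/U/T, N/Lo/U/H, N/Hi/D/T, N/Hi/D/H, N/Hi/U/T, N/Hi/U/H. Columns: Mb, Md, Ma, Lb, Ld, La.
{E/Mid/D/T, E/Mid/D/H, E/Mid/U/T, E/Mid/U/H} → row (3,-2) (3,-2) (3,-2) (0,0) (3,-2) (5,-1)
{E/Lo/D/T, E/Lo/D/H, E/Lo/U/T, E/Lo/U/H} → row (0,6) (0,6) (0,6) (0,6) (0,6) (0,6)
{E/Hi/D/T} → row (5,5) (5,5) (5,5) (-1,-1) (-1,-1) (-1,-1)
{E/Hi/D/H} → row (5,5) (5,5) (5,5) (0,-3) (0,-3) (0,-3)
{E/Hi/U/T} → row (-2,1) (-2,1) (-2,1) (-1,-1) (-1,-1) (-1,-1)
{E/Hi/U/H} → row (-2,1) (-2,1) (-2,1) (0,-3) (0,-3) (0,-3)
{N/Mid/D/T, N/Mid/D/H, N/Mid/U/T, N/Mid/U/H, N/Lo/D/T, N/Lo/D/H, N/Lo/U/T, N/Lo/U/H, N/Hi/D/T, N/Hi/D/H, N/Hi/U/T, N/Hi/U/H} → row (-1,0) (-1,0) (-1,0) (-1,0) (-1,0) (-1,0)
That's 7 distinct rows out of 24 strategies.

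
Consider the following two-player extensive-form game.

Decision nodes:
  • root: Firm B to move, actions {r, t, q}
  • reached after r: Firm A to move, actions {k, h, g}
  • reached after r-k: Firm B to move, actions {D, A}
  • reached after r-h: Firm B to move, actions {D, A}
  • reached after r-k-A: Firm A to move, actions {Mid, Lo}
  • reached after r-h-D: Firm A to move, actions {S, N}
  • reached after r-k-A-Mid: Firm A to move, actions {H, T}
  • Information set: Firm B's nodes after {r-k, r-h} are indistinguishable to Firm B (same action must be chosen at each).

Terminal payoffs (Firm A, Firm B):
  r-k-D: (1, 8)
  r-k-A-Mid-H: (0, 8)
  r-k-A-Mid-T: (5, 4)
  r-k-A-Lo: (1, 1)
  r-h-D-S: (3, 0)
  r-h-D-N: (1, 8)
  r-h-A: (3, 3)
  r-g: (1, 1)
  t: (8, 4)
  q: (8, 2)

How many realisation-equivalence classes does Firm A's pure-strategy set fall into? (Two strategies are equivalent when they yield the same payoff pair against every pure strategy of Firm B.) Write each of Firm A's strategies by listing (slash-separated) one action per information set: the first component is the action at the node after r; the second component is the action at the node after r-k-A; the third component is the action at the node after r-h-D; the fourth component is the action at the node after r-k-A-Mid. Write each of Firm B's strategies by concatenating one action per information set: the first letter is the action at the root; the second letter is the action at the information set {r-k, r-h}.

Firm A has 24 pure strategies: k/Mid/S/H, k/Mid/S/T, k/Mid/N/H, k/Mid/N/T, k/Lo/S/H, k/Lo/S/T, k/Lo/N/H, k/Lo/N/T, h/Mid/S/H, h/Mid/S/T, h/Mid/N/H, h/Mid/N/T, h/Lo/S/H, h/Lo/S/T, h/Lo/N/H, h/Lo/N/T, g/Mid/S/H, g/Mid/S/T, g/Mid/N/H, g/Mid/N/T, g/Lo/S/H, g/Lo/S/T, g/Lo/N/H, g/Lo/N/T. Columns: rD, rA, tD, tA, qD, qA.
{k/Mid/S/H, k/Mid/N/H} → row (1,8) (0,8) (8,4) (8,4) (8,2) (8,2)
{k/Mid/S/T, k/Mid/N/T} → row (1,8) (5,4) (8,4) (8,4) (8,2) (8,2)
{k/Lo/S/H, k/Lo/S/T, k/Lo/N/H, k/Lo/N/T} → row (1,8) (1,1) (8,4) (8,4) (8,2) (8,2)
{h/Mid/S/H, h/Mid/S/T, h/Lo/S/H, h/Lo/S/T} → row (3,0) (3,3) (8,4) (8,4) (8,2) (8,2)
{h/Mid/N/H, h/Mid/N/T, h/Lo/N/H, h/Lo/N/T} → row (1,8) (3,3) (8,4) (8,4) (8,2) (8,2)
{g/Mid/S/H, g/Mid/S/T, g/Mid/N/H, g/Mid/N/T, g/Lo/S/H, g/Lo/S/T, g/Lo/N/H, g/Lo/N/T} → row (1,1) (1,1) (8,4) (8,4) (8,2) (8,2)
That's 6 distinct rows out of 24 strategies.

6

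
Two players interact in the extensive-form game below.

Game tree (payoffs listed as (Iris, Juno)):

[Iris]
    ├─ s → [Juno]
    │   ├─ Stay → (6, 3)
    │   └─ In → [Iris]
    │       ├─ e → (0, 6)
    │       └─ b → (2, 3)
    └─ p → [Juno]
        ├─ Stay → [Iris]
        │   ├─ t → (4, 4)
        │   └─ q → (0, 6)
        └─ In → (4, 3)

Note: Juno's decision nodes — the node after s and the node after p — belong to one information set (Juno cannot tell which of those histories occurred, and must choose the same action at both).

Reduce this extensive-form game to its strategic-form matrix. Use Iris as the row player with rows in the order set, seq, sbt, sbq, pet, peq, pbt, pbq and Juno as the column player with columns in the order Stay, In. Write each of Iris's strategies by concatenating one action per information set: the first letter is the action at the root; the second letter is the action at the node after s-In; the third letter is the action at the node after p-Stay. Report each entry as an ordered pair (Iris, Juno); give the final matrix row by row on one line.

set: (6,3) (0,6) | seq: (6,3) (0,6) | sbt: (6,3) (2,3) | sbq: (6,3) (2,3) | pet: (4,4) (4,3) | peq: (0,6) (4,3) | pbt: (4,4) (4,3) | pbq: (0,6) (4,3)

Row set: Stay→(6,3), In→(0,6)
Row seq: Stay→(6,3), In→(0,6)
Row sbt: Stay→(6,3), In→(2,3)
Row sbq: Stay→(6,3), In→(2,3)
Row pet: Stay→(4,4), In→(4,3)
Row peq: Stay→(0,6), In→(4,3)
Row pbt: Stay→(4,4), In→(4,3)
Row pbq: Stay→(0,6), In→(4,3)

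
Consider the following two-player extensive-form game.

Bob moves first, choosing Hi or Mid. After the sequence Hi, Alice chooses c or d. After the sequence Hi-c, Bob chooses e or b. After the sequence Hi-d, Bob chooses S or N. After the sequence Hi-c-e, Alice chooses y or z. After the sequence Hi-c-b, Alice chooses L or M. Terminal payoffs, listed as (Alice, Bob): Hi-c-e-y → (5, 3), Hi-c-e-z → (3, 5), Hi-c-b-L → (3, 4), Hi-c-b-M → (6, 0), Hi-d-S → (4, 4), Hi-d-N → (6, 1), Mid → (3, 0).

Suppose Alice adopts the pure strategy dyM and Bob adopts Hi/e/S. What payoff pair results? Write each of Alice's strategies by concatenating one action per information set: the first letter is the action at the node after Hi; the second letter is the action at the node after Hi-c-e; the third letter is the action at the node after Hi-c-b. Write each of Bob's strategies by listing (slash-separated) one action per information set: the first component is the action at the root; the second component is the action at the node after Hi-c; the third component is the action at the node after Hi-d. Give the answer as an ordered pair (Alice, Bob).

(4, 4)

Trace the play path from the root:
  Bob plays Hi
  Alice plays d at [Hi]
  Bob plays S at [Hi-d]
→ terminal payoff (4, 4).
(Alice's choice at the node after Hi-c-e is never reached on this path, so it doesn't affect the outcome.)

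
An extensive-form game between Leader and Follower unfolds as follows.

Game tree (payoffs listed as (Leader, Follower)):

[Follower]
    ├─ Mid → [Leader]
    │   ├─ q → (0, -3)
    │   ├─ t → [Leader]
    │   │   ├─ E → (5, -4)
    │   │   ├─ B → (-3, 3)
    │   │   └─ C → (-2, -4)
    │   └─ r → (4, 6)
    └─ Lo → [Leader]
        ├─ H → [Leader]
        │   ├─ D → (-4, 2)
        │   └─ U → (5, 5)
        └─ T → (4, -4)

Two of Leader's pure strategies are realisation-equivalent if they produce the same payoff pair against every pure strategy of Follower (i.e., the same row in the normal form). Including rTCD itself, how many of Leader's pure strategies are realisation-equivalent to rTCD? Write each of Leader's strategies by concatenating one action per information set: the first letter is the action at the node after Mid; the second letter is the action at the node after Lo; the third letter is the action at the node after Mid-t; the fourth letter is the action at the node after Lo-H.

6

Row for rTCD (columns Mid, Lo): (4,6) (4,-4).
Under rTCD, Leader's choice at the node after Mid-t and at the node after Lo-H can never be reached regardless of what Follower does, so varying those choices leaves every outcome unchanged.
Holding the reachable choices fixed and varying the unreachable ones freely already gives 3 × 2 = 6 equivalent strategies.
No other strategy reproduces this row, so those 6 are the full class: rTED, rTEU, rTBD, rTBU, rTCD, rTCU.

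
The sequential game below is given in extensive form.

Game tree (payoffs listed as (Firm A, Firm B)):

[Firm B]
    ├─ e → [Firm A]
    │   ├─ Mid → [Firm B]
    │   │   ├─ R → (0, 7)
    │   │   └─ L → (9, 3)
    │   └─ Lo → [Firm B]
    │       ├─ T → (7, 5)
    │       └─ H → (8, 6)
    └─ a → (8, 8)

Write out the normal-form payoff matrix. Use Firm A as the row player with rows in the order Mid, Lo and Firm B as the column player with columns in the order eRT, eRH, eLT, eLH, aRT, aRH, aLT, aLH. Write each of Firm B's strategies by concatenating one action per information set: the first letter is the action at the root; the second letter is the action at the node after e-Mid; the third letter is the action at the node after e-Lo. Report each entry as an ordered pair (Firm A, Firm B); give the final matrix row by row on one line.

Row Mid: eRT→(0,7), eRH→(0,7), eLT→(9,3), eLH→(9,3), aRT→(8,8), aRH→(8,8), aLT→(8,8), aLH→(8,8)
Row Lo: eRT→(7,5), eRH→(8,6), eLT→(7,5), eLH→(8,6), aRT→(8,8), aRH→(8,8), aLT→(8,8), aLH→(8,8)

Mid: (0,7) (0,7) (9,3) (9,3) (8,8) (8,8) (8,8) (8,8) | Lo: (7,5) (8,6) (7,5) (8,6) (8,8) (8,8) (8,8) (8,8)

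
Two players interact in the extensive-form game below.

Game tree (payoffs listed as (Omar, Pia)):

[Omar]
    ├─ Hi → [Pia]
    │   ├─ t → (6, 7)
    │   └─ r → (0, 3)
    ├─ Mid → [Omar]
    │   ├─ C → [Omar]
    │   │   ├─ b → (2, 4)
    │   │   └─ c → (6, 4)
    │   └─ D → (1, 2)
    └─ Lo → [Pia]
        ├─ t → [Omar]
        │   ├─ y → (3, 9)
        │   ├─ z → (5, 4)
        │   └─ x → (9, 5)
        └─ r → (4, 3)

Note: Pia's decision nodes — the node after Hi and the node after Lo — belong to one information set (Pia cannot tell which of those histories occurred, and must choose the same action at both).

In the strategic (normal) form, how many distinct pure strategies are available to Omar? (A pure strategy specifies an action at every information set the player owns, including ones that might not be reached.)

Omar owns the root with actions {Hi, Mid, Lo} — three choices.
Omar owns the node after Mid with actions {C, D} — two choices.
Omar owns the node after Mid-C with actions {b, c} — two choices.
Omar owns the node after Lo-t with actions {y, z, x} — three choices.
A pure strategy fixes one action at each information set independently, so the count is the product 3 × 2 × 2 × 3 = 36.

36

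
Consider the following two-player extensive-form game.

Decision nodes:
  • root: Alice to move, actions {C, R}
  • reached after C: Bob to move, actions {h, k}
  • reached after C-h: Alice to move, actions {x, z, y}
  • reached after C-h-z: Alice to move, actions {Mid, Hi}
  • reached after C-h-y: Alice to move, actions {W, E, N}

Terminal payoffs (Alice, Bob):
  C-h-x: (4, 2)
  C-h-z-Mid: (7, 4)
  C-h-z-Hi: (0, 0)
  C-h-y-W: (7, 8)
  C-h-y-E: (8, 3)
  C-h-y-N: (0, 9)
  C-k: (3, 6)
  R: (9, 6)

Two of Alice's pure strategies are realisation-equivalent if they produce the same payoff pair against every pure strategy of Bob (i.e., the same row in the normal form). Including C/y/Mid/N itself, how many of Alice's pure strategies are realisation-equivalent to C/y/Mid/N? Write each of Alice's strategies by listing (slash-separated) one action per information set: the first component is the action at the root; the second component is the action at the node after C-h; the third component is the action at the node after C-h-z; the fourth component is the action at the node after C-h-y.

Row for C/y/Mid/N (columns h, k): (0,9) (3,6).
Under C/y/Mid/N, Alice's choice at the node after C-h-z can never be reached regardless of what Bob does, so varying those choices leaves every outcome unchanged.
Holding the reachable choices fixed and varying the unreachable one freely already gives 2 equivalent strategies.
No other strategy reproduces this row, so those 2 are the full class: C/y/Mid/N, C/y/Hi/N.

2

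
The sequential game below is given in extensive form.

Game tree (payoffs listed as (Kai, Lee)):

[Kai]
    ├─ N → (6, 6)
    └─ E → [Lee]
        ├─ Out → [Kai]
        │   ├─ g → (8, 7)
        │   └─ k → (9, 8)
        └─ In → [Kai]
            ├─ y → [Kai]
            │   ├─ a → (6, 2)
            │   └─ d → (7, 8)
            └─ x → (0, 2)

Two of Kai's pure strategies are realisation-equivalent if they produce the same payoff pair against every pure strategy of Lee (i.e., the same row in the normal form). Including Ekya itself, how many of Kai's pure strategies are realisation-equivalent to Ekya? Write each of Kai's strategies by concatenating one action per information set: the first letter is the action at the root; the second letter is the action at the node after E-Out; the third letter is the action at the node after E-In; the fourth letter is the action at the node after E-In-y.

Row for Ekya (columns Out, In): (9,8) (6,2).
Every one of Kai's information sets is on the play path for some reply by Lee when Kai follows Ekya.
Changing the action at any of them therefore changes at least one column, so only Ekya itself gives this row.

1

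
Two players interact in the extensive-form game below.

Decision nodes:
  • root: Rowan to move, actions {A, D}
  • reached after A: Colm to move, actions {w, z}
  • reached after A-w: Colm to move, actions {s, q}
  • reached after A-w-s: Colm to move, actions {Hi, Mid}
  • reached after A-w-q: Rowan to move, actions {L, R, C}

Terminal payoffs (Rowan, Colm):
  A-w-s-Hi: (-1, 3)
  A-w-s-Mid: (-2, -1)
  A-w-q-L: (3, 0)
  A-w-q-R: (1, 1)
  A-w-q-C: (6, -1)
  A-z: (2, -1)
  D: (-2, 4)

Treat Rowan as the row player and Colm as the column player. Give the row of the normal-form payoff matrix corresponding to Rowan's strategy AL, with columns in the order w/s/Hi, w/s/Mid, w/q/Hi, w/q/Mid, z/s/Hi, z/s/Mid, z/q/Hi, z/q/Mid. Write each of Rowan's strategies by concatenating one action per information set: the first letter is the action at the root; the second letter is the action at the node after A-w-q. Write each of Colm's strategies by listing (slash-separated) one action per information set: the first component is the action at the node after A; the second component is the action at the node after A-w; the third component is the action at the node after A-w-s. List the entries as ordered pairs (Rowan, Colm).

vs w/s/Hi: Rowan plays A → Colm plays w at [A] → Colm plays s at [A-w] → Colm plays Hi at [A-w-s] → (-1, 3)
vs w/s/Mid: Rowan plays A → Colm plays w at [A] → Colm plays s at [A-w] → Colm plays Mid at [A-w-s] → (-2, -1)
vs w/q/Hi: Rowan plays A → Colm plays w at [A] → Colm plays q at [A-w] → Rowan plays L at [A-w-q] → (3, 0)
vs w/q/Mid: Rowan plays A → Colm plays w at [A] → Colm plays q at [A-w] → Rowan plays L at [A-w-q] → (3, 0)
vs z/s/Hi: Rowan plays A → Colm plays z at [A] → (2, -1)
vs z/s/Mid: Rowan plays A → Colm plays z at [A] → (2, -1)
vs z/q/Hi: Rowan plays A → Colm plays z at [A] → (2, -1)
vs z/q/Mid: Rowan plays A → Colm plays z at [A] → (2, -1)

(-1,3) (-2,-1) (3,0) (3,0) (2,-1) (2,-1) (2,-1) (2,-1)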